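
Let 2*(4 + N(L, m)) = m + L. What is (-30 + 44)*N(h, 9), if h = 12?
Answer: 91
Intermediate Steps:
N(L, m) = -4 + L/2 + m/2 (N(L, m) = -4 + (m + L)/2 = -4 + (L + m)/2 = -4 + (L/2 + m/2) = -4 + L/2 + m/2)
(-30 + 44)*N(h, 9) = (-30 + 44)*(-4 + (½)*12 + (½)*9) = 14*(-4 + 6 + 9/2) = 14*(13/2) = 91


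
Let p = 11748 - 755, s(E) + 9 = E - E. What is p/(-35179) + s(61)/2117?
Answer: -23588792/74473943 ≈ -0.31674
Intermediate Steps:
s(E) = -9 (s(E) = -9 + (E - E) = -9 + 0 = -9)
p = 10993
p/(-35179) + s(61)/2117 = 10993/(-35179) - 9/2117 = 10993*(-1/35179) - 9*1/2117 = -10993/35179 - 9/2117 = -23588792/74473943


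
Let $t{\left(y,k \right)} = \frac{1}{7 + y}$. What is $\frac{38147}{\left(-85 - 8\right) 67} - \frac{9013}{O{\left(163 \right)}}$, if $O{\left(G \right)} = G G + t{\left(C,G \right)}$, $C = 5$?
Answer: $- \frac{12836289899}{1986623499} \approx -6.4614$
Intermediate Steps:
$O{\left(G \right)} = \frac{1}{12} + G^{2}$ ($O{\left(G \right)} = G G + \frac{1}{7 + 5} = G^{2} + \frac{1}{12} = \frac{1}{12} + G^{2}$)
$\frac{38147}{\left(-85 - 8\right) 67} - \frac{9013}{O{\left(163 \right)}} = \frac{38147}{\left(-85 - 8\right) 67} - \frac{9013}{\frac{1}{12} + 163^{2}} = \frac{38147}{\left(-93\right) 67} - \frac{9013}{\frac{1}{12} + 26569} = \frac{38147}{-6231} - \frac{9013}{\frac{318829}{12}} = 38147 \left(- \frac{1}{6231}\right) - \frac{108156}{318829} = - \frac{38147}{6231} - \frac{108156}{318829} = - \frac{12836289899}{1986623499}$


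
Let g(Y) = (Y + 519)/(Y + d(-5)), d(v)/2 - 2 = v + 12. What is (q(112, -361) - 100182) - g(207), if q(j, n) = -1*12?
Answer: -7514792/75 ≈ -1.0020e+5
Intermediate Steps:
q(j, n) = -12
d(v) = 28 + 2*v (d(v) = 4 + 2*(v + 12) = 4 + 2*(12 + v) = 4 + (24 + 2*v) = 28 + 2*v)
g(Y) = (519 + Y)/(18 + Y) (g(Y) = (Y + 519)/(Y + (28 + 2*(-5))) = (519 + Y)/(Y + (28 - 10)) = (519 + Y)/(Y + 18) = (519 + Y)/(18 + Y))
(q(112, -361) - 100182) - g(207) = (-12 - 100182) - (519 + 207)/(18 + 207) = -100194 - 726/225 = -100194 - 1*242/75 = -100194 - 242/75 = -7514792/75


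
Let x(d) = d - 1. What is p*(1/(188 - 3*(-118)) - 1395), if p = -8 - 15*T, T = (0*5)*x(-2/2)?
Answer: 3024356/271 ≈ 11160.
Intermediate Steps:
x(d) = -1 + d
T = 0 (T = (0*5)*(-1 - 2/2) = 0*(-1 - 2*½) = 0*(-1 - 1) = 0*(-2) = 0)
p = -8 (p = -8 - 15*0 = -8 + 0 = -8)
p*(1/(188 - 3*(-118)) - 1395) = -8*(1/(188 - 3*(-118)) - 1395) = -8*(1/(188 + 354) - 1395) = -8*(1/542 - 1395) = -8*(-756089/542) = 3024356/271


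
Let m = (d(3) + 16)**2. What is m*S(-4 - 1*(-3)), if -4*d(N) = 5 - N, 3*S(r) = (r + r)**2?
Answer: 961/3 ≈ 320.33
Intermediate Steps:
S(r) = 4*r**2/3 (S(r) = (r + r)**2/3 = (2*r)**2/3 = (4*r**2)/3 = 4*r**2/3)
d(N) = -5/4 + N/4 (d(N) = -(5 - N)/4 = -5/4 + N/4)
m = 961/4 (m = ((-5/4 + (1/4)*3) + 16)**2 = ((-5/4 + 3/4) + 16)**2 = (-1/2 + 16)**2 = (31/2)**2 = 961/4 ≈ 240.25)
m*S(-4 - 1*(-3)) = 961*(4*(-4 - 1*(-3))**2/3)/4 = 961*(4*(-4 + 3)**2/3)/4 = 961*((4/3)*(-1)**2)/4 = 961*((4/3)*1)/4 = (961/4)*(4/3) = 961/3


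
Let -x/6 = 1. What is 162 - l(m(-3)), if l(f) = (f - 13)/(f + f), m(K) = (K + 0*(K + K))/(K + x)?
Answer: 181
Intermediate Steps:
x = -6 (x = -6*1 = -6)
m(K) = K/(-6 + K) (m(K) = (K + 0*(K + K))/(K - 6) = (K + 0*(2*K))/(-6 + K) = (K + 0)/(-6 + K) = K/(-6 + K))
l(f) = (-13 + f)/(2*f) (l(f) = (-13 + f)/((2*f)) = (-13 + f)*(1/(2*f)) = (-13 + f)/(2*f))
162 - l(m(-3)) = 162 - (-13 - 3/(-6 - 3))/(2*((-3/(-6 - 3)))) = 162 - (-13 - 3/(-9))/(2*((-3/(-9)))) = 162 - (-13 - 3*(-⅑))/(2*((-3*(-⅑)))) = 162 - (-13 + ⅓)/(2*⅓) = 162 - 3*(-38)/(2*3) = 162 - 1*(-19) = 162 + 19 = 181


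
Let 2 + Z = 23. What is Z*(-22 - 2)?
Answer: -504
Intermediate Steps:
Z = 21 (Z = -2 + 23 = 21)
Z*(-22 - 2) = 21*(-22 - 2) = 21*(-24) = -504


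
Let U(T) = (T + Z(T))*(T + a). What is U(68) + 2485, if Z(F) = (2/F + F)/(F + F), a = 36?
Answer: 5554015/578 ≈ 9609.0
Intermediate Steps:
Z(F) = (F + 2/F)/(2*F) (Z(F) = (F + 2/F)/((2*F)) = (F + 2/F)*(1/(2*F)) = (F + 2/F)/(2*F))
U(T) = (36 + T)*(½ + T + T⁻²) (U(T) = (T + (½ + T⁻²))*(T + 36) = (½ + T + T⁻²)*(36 + T) = (36 + T)*(½ + T + T⁻²))
U(68) + 2485 = (18 + 1/68 + 68² + 36/68² + (73/2)*68) + 2485 = (18 + 1/68 + 4624 + 36*(1/4624) + 2482) + 2485 = (18 + 1/68 + 4624 + 9/1156 + 2482) + 2485 = 4117685/578 + 2485 = 5554015/578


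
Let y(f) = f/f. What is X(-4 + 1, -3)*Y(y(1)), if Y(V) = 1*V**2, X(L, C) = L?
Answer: -3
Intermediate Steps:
y(f) = 1
Y(V) = V**2
X(-4 + 1, -3)*Y(y(1)) = (-4 + 1)*1**2 = -3*1 = -3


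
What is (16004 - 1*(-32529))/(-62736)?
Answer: -48533/62736 ≈ -0.77361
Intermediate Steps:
(16004 - 1*(-32529))/(-62736) = (16004 + 32529)*(-1/62736) = 48533*(-1/62736) = -48533/62736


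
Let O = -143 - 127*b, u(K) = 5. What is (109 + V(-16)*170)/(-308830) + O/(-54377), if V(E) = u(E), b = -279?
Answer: -10950758243/16793248910 ≈ -0.65209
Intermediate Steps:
V(E) = 5
O = 35290 (O = -143 - 127*(-279) = -143 + 35433 = 35290)
(109 + V(-16)*170)/(-308830) + O/(-54377) = (109 + 5*170)/(-308830) + 35290/(-54377) = (109 + 850)*(-1/308830) + 35290*(-1/54377) = 959*(-1/308830) - 35290/54377 = -959/308830 - 35290/54377 = -10950758243/16793248910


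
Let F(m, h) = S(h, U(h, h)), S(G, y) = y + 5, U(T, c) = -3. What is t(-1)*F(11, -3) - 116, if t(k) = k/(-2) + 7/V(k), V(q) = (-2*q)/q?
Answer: -122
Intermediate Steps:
V(q) = -2
S(G, y) = 5 + y
F(m, h) = 2 (F(m, h) = 5 - 3 = 2)
t(k) = -7/2 - k/2 (t(k) = k/(-2) + 7/(-2) = k*(-½) + 7*(-½) = -k/2 - 7/2 = -7/2 - k/2)
t(-1)*F(11, -3) - 116 = (-7/2 - ½*(-1))*2 - 116 = (-7/2 + ½)*2 - 116 = -3*2 - 116 = -6 - 116 = -122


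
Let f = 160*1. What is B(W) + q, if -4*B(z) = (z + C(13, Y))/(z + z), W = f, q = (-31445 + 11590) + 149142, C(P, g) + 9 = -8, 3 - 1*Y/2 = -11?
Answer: 165487217/1280 ≈ 1.2929e+5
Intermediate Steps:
Y = 28 (Y = 6 - 2*(-11) = 6 + 22 = 28)
C(P, g) = -17 (C(P, g) = -9 - 8 = -17)
q = 129287 (q = -19855 + 149142 = 129287)
f = 160
W = 160
B(z) = -(-17 + z)/(8*z) (B(z) = -(z - 17)/(4*(z + z)) = -(-17 + z)/(4*(2*z)) = -(-17 + z)*1/(2*z)/4 = -(-17 + z)/(8*z))
B(W) + q = (1/8)*(17 - 1*160)/160 + 129287 = (1/8)*(1/160)*(17 - 160) + 129287 = (1/8)*(1/160)*(-143) + 129287 = -143/1280 + 129287 = 165487217/1280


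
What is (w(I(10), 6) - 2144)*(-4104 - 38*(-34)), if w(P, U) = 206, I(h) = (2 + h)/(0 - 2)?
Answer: 5449656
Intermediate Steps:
I(h) = -1 - h/2 (I(h) = (2 + h)/(-2) = (2 + h)*(-½) = -1 - h/2)
(w(I(10), 6) - 2144)*(-4104 - 38*(-34)) = (206 - 2144)*(-4104 - 38*(-34)) = -1938*(-4104 + 1292) = -1938*(-2812) = 5449656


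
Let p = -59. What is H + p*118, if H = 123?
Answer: -6839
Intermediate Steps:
H + p*118 = 123 - 59*118 = 123 - 6962 = -6839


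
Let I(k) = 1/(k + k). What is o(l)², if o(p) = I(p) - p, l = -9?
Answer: 25921/324 ≈ 80.003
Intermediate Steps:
I(k) = 1/(2*k)
o(p) = 1/(2*p) - p
o(l)² = ((½)/(-9) - 1*(-9))² = ((½)*(-⅑) + 9)² = (-1/18 + 9)² = (161/18)² = 25921/324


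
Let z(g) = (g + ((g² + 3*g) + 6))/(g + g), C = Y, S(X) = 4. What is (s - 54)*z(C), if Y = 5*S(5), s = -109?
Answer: -39609/20 ≈ -1980.4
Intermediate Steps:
Y = 20 (Y = 5*4 = 20)
C = 20
z(g) = (6 + g² + 4*g)/(2*g) (z(g) = (g + (6 + g² + 3*g))/((2*g)) = (6 + g² + 4*g)*(1/(2*g)) = (6 + g² + 4*g)/(2*g))
(s - 54)*z(C) = (-109 - 54)*(2 + (½)*20 + 3/20) = -163*(2 + 10 + 3*(1/20)) = -163*(2 + 10 + 3/20) = -163*243/20 = -39609/20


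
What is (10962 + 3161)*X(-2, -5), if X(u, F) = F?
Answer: -70615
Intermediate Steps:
(10962 + 3161)*X(-2, -5) = (10962 + 3161)*(-5) = 14123*(-5) = -70615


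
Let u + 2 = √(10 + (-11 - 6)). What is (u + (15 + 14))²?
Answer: (27 + I*√7)² ≈ 722.0 + 142.87*I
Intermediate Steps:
u = -2 + I*√7 (u = -2 + √(10 + (-11 - 6)) = -2 + √(10 - 17) = -2 + √(-7) = -2 + I*√7 ≈ -2.0 + 2.6458*I)
(u + (15 + 14))² = ((-2 + I*√7) + (15 + 14))² = ((-2 + I*√7) + 29)² = (27 + I*√7)²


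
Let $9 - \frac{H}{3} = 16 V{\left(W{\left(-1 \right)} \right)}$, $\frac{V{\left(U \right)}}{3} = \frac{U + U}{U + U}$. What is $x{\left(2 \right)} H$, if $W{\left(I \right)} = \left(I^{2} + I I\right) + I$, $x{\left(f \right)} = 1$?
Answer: $-117$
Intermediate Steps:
$W{\left(I \right)} = I + 2 I^{2}$ ($W{\left(I \right)} = \left(I^{2} + I^{2}\right) + I = 2 I^{2} + I = I + 2 I^{2}$)
$V{\left(U \right)} = 3$ ($V{\left(U \right)} = 3 \frac{U + U}{U + U} = 3 \frac{2 U}{2 U} = 3 \cdot 2 U \frac{1}{2 U} = 3 \cdot 1 = 3$)
$H = -117$ ($H = 27 - 3 \cdot 16 \cdot 3 = 27 - 144 = -117$)
$x{\left(2 \right)} H = 1 \left(-117\right) = -117$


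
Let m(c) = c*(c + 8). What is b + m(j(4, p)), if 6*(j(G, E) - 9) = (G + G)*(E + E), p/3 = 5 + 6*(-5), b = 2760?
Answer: 37713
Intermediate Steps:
p = -75 (p = 3*(5 + 6*(-5)) = 3*(5 - 30) = 3*(-25) = -75)
j(G, E) = 9 + 2*E*G/3 (j(G, E) = 9 + ((G + G)*(E + E))/6 = 9 + ((2*G)*(2*E))/6 = 9 + (4*E*G)/6 = 9 + 2*E*G/3)
m(c) = c*(8 + c)
b + m(j(4, p)) = 2760 + (9 + (⅔)*(-75)*4)*(8 + (9 + (⅔)*(-75)*4)) = 2760 + (9 - 200)*(8 + (9 - 200)) = 2760 - 191*(8 - 191) = 2760 - 191*(-183) = 2760 + 34953 = 37713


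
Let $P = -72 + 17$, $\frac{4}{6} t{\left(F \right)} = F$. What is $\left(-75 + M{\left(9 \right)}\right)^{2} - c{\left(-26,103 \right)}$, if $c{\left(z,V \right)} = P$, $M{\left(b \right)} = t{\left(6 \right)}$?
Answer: $4411$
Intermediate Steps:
$t{\left(F \right)} = \frac{3 F}{2}$
$M{\left(b \right)} = 9$ ($M{\left(b \right)} = \frac{3}{2} \cdot 6 = 9$)
$P = -55$
$c{\left(z,V \right)} = -55$
$\left(-75 + M{\left(9 \right)}\right)^{2} - c{\left(-26,103 \right)} = \left(-75 + 9\right)^{2} - -55 = \left(-66\right)^{2} + 55 = 4356 + 55 = 4411$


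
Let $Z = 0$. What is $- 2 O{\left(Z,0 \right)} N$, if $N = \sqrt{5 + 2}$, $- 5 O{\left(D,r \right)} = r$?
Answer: $0$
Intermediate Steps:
$O{\left(D,r \right)} = - \frac{r}{5}$
$N = \sqrt{7} \approx 2.6458$
$- 2 O{\left(Z,0 \right)} N = - 2 \left(\left(- \frac{1}{5}\right) 0\right) \sqrt{7} = \left(-2\right) 0 \sqrt{7} = 0 \sqrt{7} = 0$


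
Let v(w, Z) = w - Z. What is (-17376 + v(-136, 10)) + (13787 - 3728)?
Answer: -7463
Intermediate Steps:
(-17376 + v(-136, 10)) + (13787 - 3728) = (-17376 + (-136 - 1*10)) + (13787 - 3728) = (-17376 + (-136 - 10)) + 10059 = (-17376 - 146) + 10059 = -17522 + 10059 = -7463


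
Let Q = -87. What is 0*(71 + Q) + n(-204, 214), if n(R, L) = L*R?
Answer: -43656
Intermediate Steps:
0*(71 + Q) + n(-204, 214) = 0*(71 - 87) + 214*(-204) = 0*(-16) - 43656 = 0 - 43656 = -43656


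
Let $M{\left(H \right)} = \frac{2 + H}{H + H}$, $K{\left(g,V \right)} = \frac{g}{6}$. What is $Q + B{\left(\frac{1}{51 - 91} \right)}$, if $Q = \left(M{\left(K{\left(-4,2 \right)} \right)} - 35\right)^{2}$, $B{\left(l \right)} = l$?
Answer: $\frac{51839}{40} \approx 1296.0$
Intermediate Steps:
$K{\left(g,V \right)} = \frac{g}{6}$ ($K{\left(g,V \right)} = g \frac{1}{6} = \frac{g}{6}$)
$M{\left(H \right)} = \frac{2 + H}{2 H}$
$Q = 1296$ ($Q = \left(\frac{2 + \frac{1}{6} \left(-4\right)}{2 \cdot \frac{1}{6} \left(-4\right)} - 35\right)^{2} = \left(\frac{2 - \frac{2}{3}}{2 \left(- \frac{2}{3}\right)} - 35\right)^{2} = \left(\frac{1}{2} \left(- \frac{3}{2}\right) \frac{4}{3} - 35\right)^{2} = \left(-1 - 35\right)^{2} = \left(-36\right)^{2} = 1296$)
$Q + B{\left(\frac{1}{51 - 91} \right)} = 1296 + \frac{1}{51 - 91} = 1296 + \frac{1}{-40} = 1296 - \frac{1}{40} = \frac{51839}{40}$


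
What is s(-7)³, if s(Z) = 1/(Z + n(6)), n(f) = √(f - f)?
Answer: -1/343 ≈ -0.0029155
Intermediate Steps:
n(f) = 0 (n(f) = √0 = 0)
s(Z) = 1/Z (s(Z) = 1/(Z + 0) = 1/Z)
s(-7)³ = (1/(-7))³ = (-⅐)³ = -1/343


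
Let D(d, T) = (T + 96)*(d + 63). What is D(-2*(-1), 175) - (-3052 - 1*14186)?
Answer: 34853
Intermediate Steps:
D(d, T) = (63 + d)*(96 + T) (D(d, T) = (96 + T)*(63 + d) = (63 + d)*(96 + T))
D(-2*(-1), 175) - (-3052 - 1*14186) = (6048 + 63*175 + 96*(-2*(-1)) + 175*(-2*(-1))) - (-3052 - 1*14186) = (6048 + 11025 + 96*2 + 175*2) - (-3052 - 14186) = (6048 + 11025 + 192 + 350) - 1*(-17238) = 17615 + 17238 = 34853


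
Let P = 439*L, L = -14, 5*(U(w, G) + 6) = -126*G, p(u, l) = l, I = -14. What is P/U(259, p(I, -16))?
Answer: -15365/993 ≈ -15.473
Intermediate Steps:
U(w, G) = -6 - 126*G/5 (U(w, G) = -6 + (-126*G)/5 = -6 - 126*G/5)
P = -6146 (P = 439*(-14) = -6146)
P/U(259, p(I, -16)) = -6146/(-6 - 126/5*(-16)) = -6146/(-6 + 2016/5) = -6146/1986/5 = -6146*5/1986 = -15365/993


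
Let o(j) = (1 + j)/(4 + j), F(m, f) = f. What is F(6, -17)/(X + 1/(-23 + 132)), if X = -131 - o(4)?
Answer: 14824/114769 ≈ 0.12916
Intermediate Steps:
o(j) = (1 + j)/(4 + j)
X = -1053/8 (X = -131 - (1 + 4)/(4 + 4) = -131 - 5/8 = -1053/8 ≈ -131.63)
F(6, -17)/(X + 1/(-23 + 132)) = -17/(-1053/8 + 1/(-23 + 132)) = -17/(-1053/8 + 1/109) = -17/(-114769/872) = -872/114769*(-17) = 14824/114769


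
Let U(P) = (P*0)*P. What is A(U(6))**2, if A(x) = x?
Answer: 0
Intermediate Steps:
U(P) = 0 (U(P) = 0*P = 0)
A(U(6))**2 = 0**2 = 0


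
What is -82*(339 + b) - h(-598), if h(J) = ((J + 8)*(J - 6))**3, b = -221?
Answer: -45255029339465676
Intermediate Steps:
h(J) = (-6 + J)**3*(8 + J)**3 (h(J) = ((8 + J)*(-6 + J))**3 = ((-6 + J)*(8 + J))**3 = (-6 + J)**3*(8 + J)**3)
-82*(339 + b) - h(-598) = -82*(339 - 221) - (-6 - 598)**3*(8 - 598)**3 = -82*118 - (-604)**3*(-590)**3 = -9676 - (-220348864)*(-205379000) = -9676 - 1*45255029339456000 = -9676 - 45255029339456000 = -45255029339465676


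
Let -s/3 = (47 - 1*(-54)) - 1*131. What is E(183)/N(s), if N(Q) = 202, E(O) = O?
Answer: 183/202 ≈ 0.90594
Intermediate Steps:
s = 90 (s = -3*((47 - 1*(-54)) - 1*131) = -3*((47 + 54) - 131) = -3*(101 - 131) = -3*(-30) = 90)
E(183)/N(s) = 183/202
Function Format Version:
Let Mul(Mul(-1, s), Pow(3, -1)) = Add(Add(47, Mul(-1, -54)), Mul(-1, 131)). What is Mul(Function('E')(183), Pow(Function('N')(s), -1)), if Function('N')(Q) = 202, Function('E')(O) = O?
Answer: Rational(183, 202) ≈ 0.90594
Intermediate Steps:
s = 90 (s = Mul(-3, Add(Add(47, Mul(-1, -54)), Mul(-1, 131))) = Mul(-3, Add(Add(47, 54), -131)) = Mul(-3, Add(101, -131)) = Mul(-3, -30) = 90)
Mul(Function('E')(183), Pow(Function('N')(s), -1)) = Mul(183, Pow(202, -1)) = Mul(183, Rational(1, 202)) = Rational(183, 202)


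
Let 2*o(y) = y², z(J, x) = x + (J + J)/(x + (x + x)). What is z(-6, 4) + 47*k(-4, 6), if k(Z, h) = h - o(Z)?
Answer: -91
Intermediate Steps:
z(J, x) = x + 2*J/(3*x) (z(J, x) = x + (2*J)/(x + 2*x) = x + (2*J)/((3*x)) = x + (2*J)*(1/(3*x)) = x + 2*J/(3*x))
o(y) = y²/2
k(Z, h) = h - Z²/2
z(-6, 4) + 47*k(-4, 6) = (4 + (⅔)*(-6)/4) + 47*(6 - ½*(-4)²) = (4 + (⅔)*(-6)*(¼)) + 47*(6 - ½*16) = (4 - 1) + 47*(6 - 8) = 3 + 47*(-2) = 3 - 94 = -91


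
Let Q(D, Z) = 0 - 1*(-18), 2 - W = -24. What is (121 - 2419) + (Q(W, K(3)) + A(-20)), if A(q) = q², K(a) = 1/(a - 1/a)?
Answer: -1880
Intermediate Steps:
W = 26 (W = 2 - 1*(-24) = 2 + 24 = 26)
Q(D, Z) = 18 (Q(D, Z) = 0 + 18 = 18)
(121 - 2419) + (Q(W, K(3)) + A(-20)) = (121 - 2419) + (18 + (-20)²) = -2298 + (18 + 400) = -2298 + 418 = -1880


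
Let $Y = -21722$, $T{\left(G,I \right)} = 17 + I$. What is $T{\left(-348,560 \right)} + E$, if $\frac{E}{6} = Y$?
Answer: $-129755$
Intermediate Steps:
$E = -130332$ ($E = 6 \left(-21722\right) = -130332$)
$T{\left(-348,560 \right)} + E = \left(17 + 560\right) - 130332 = 577 - 130332 = -129755$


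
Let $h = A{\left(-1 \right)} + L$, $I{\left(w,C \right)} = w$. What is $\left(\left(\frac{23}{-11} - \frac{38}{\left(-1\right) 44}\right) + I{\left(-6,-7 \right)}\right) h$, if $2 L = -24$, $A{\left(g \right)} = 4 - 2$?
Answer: $\frac{795}{11} \approx 72.273$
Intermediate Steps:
$A{\left(g \right)} = 2$
$L = -12$ ($L = \frac{1}{2} \left(-24\right) = -12$)
$h = -10$ ($h = 2 - 12 = -10$)
$\left(\left(\frac{23}{-11} - \frac{38}{\left(-1\right) 44}\right) + I{\left(-6,-7 \right)}\right) h = \left(\left(\frac{23}{-11} - \frac{38}{\left(-1\right) 44}\right) - 6\right) \left(-10\right) = \left(\left(23 \left(- \frac{1}{11}\right) - \frac{38}{-44}\right) - 6\right) \left(-10\right) = \left(\left(- \frac{23}{11} - - \frac{19}{22}\right) - 6\right) \left(-10\right) = \left(\left(- \frac{23}{11} + \frac{19}{22}\right) - 6\right) \left(-10\right) = \left(- \frac{27}{22} - 6\right) \left(-10\right) = \left(- \frac{159}{22}\right) \left(-10\right) = \frac{795}{11}$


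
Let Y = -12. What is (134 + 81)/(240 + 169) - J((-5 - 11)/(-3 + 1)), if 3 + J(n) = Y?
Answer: 6350/409 ≈ 15.526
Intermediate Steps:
J(n) = -15 (J(n) = -3 - 12 = -15)
(134 + 81)/(240 + 169) - J((-5 - 11)/(-3 + 1)) = (134 + 81)/(240 + 169) - 1*(-15) = 215/409 + 15 = 6350/409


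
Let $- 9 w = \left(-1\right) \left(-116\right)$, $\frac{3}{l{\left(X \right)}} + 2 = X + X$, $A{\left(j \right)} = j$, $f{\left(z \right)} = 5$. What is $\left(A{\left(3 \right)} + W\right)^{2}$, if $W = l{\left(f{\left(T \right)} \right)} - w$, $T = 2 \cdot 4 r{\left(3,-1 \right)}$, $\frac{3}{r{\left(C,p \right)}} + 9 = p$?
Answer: $\frac{1371241}{5184} \approx 264.51$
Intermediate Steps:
$r{\left(C,p \right)} = \frac{3}{-9 + p}$
$T = - \frac{12}{5}$ ($T = 2 \cdot 4 \frac{3}{-9 - 1} = 8 \frac{3}{-10} = 8 \cdot 3 \left(- \frac{1}{10}\right) = 8 \left(- \frac{3}{10}\right) = - \frac{12}{5} \approx -2.4$)
$l{\left(X \right)} = \frac{3}{-2 + 2 X}$ ($l{\left(X \right)} = \frac{3}{-2 + \left(X + X\right)} = \frac{3}{-2 + 2 X}$)
$w = - \frac{116}{9}$ ($w = - \frac{\left(-1\right) \left(-116\right)}{9} = \left(- \frac{1}{9}\right) 116 = - \frac{116}{9} \approx -12.889$)
$W = \frac{955}{72}$ ($W = \frac{3}{2 \left(-1 + 5\right)} - - \frac{116}{9} = \frac{3}{2 \cdot 4} + \frac{116}{9} = \frac{3}{2} \cdot \frac{1}{4} + \frac{116}{9} = \frac{3}{8} + \frac{116}{9} = \frac{955}{72} \approx 13.264$)
$\left(A{\left(3 \right)} + W\right)^{2} = \left(3 + \frac{955}{72}\right)^{2} = \left(\frac{1171}{72}\right)^{2} = \frac{1371241}{5184}$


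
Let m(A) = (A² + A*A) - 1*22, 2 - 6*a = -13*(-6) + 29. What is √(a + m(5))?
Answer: √42/2 ≈ 3.2404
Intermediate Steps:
a = -35/2 (a = ⅓ - (-13*(-6) + 29)/6 = ⅓ - (78 + 29)/6 = ⅓ - ⅙*107 = ⅓ - 107/6 = -35/2 ≈ -17.500)
m(A) = -22 + 2*A² (m(A) = (A² + A²) - 22 = 2*A² - 22 = -22 + 2*A²)
√(a + m(5)) = √(-35/2 + (-22 + 2*5²)) = √(-35/2 + (-22 + 2*25)) = √(-35/2 + (-22 + 50)) = √(-35/2 + 28) = √(21/2) = √42/2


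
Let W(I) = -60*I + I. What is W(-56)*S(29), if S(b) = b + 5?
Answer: 112336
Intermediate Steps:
S(b) = 5 + b
W(I) = -59*I
W(-56)*S(29) = (-59*(-56))*(5 + 29) = 3304*34 = 112336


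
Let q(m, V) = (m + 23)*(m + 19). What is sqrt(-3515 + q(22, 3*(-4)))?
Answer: I*sqrt(1670) ≈ 40.866*I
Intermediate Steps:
q(m, V) = (19 + m)*(23 + m) (q(m, V) = (23 + m)*(19 + m) = (19 + m)*(23 + m))
sqrt(-3515 + q(22, 3*(-4))) = sqrt(-3515 + (437 + 22**2 + 42*22)) = sqrt(-3515 + (437 + 484 + 924)) = sqrt(-3515 + 1845) = sqrt(-1670) = I*sqrt(1670)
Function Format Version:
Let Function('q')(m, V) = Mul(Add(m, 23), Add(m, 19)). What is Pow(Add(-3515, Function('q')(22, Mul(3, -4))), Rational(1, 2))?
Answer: Mul(I, Pow(1670, Rational(1, 2))) ≈ Mul(40.866, I)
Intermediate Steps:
Function('q')(m, V) = Mul(Add(19, m), Add(23, m)) (Function('q')(m, V) = Mul(Add(23, m), Add(19, m)) = Mul(Add(19, m), Add(23, m)))
Pow(Add(-3515, Function('q')(22, Mul(3, -4))), Rational(1, 2)) = Pow(Add(-3515, Add(437, Pow(22, 2), Mul(42, 22))), Rational(1, 2)) = Pow(Add(-3515, Add(437, 484, 924)), Rational(1, 2)) = Pow(Add(-3515, 1845), Rational(1, 2)) = Pow(-1670, Rational(1, 2)) = Mul(I, Pow(1670, Rational(1, 2)))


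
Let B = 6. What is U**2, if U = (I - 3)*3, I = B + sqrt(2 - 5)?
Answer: 54 + 54*I*sqrt(3) ≈ 54.0 + 93.531*I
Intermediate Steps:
I = 6 + I*sqrt(3) (I = 6 + sqrt(2 - 5) = 6 + sqrt(-3) = 6 + I*sqrt(3) ≈ 6.0 + 1.732*I)
U = 9 + 3*I*sqrt(3) (U = ((6 + I*sqrt(3)) - 3)*3 = (3 + I*sqrt(3))*3 = 9 + 3*I*sqrt(3) ≈ 9.0 + 5.1962*I)
U**2 = (9 + 3*I*sqrt(3))**2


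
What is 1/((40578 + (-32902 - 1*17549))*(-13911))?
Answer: 1/137343303 ≈ 7.2810e-9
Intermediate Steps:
1/((40578 + (-32902 - 1*17549))*(-13911)) = -1/13911/(40578 + (-32902 - 17549)) = -1/13911/(40578 - 50451) = -1/13911/(-9873) = -1/9873*(-1/13911) = 1/137343303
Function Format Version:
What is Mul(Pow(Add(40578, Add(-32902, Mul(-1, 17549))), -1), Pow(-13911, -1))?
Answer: Rational(1, 137343303) ≈ 7.2810e-9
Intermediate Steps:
Mul(Pow(Add(40578, Add(-32902, Mul(-1, 17549))), -1), Pow(-13911, -1)) = Mul(Pow(Add(40578, Add(-32902, -17549)), -1), Rational(-1, 13911)) = Mul(Pow(Add(40578, -50451), -1), Rational(-1, 13911)) = Mul(Pow(-9873, -1), Rational(-1, 13911)) = Mul(Rational(-1, 9873), Rational(-1, 13911)) = Rational(1, 137343303)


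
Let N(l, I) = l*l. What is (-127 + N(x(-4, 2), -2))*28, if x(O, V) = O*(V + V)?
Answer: 3612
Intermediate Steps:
x(O, V) = 2*O*V (x(O, V) = O*(2*V) = 2*O*V)
N(l, I) = l**2
(-127 + N(x(-4, 2), -2))*28 = (-127 + (2*(-4)*2)**2)*28 = (-127 + (-16)**2)*28 = (-127 + 256)*28 = 129*28 = 3612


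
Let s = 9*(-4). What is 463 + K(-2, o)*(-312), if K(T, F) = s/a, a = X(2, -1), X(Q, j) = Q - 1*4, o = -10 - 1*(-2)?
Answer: -5153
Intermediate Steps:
s = -36
o = -8 (o = -10 + 2 = -8)
X(Q, j) = -4 + Q (X(Q, j) = Q - 4 = -4 + Q)
a = -2 (a = -4 + 2 = -2)
K(T, F) = 18 (K(T, F) = -36/(-2) = -36*(-½) = 18)
463 + K(-2, o)*(-312) = 463 + 18*(-312) = 463 - 5616 = -5153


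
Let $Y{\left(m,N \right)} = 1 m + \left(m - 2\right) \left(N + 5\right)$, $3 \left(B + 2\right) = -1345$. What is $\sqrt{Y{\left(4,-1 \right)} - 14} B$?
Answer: $- \frac{1351 i \sqrt{2}}{3} \approx - 636.87 i$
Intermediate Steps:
$B = - \frac{1351}{3}$ ($B = -2 + \frac{1}{3} \left(-1345\right) = -2 - \frac{1345}{3} = - \frac{1351}{3} \approx -450.33$)
$Y{\left(m,N \right)} = m + \left(-2 + m\right) \left(5 + N\right)$
$\sqrt{Y{\left(4,-1 \right)} - 14} B = \sqrt{\left(-10 - -2 + 6 \cdot 4 - 4\right) - 14} \left(- \frac{1351}{3}\right) = \sqrt{\left(-10 + 2 + 24 - 4\right) - 14} \left(- \frac{1351}{3}\right) = \sqrt{12 - 14} \left(- \frac{1351}{3}\right) = \sqrt{-2} \left(- \frac{1351}{3}\right) = i \sqrt{2} \left(- \frac{1351}{3}\right) = - \frac{1351 i \sqrt{2}}{3}$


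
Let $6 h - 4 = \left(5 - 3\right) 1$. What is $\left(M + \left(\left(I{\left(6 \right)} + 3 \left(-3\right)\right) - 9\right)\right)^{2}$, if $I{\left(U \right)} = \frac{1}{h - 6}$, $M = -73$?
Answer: $\frac{207936}{25} \approx 8317.4$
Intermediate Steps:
$h = 1$ ($h = \frac{2}{3} + \frac{\left(5 - 3\right) 1}{6} = \frac{2}{3} + \frac{2 \cdot 1}{6} = \frac{2}{3} + \frac{1}{6} \cdot 2 = \frac{2}{3} + \frac{1}{3} = 1$)
$I{\left(U \right)} = - \frac{1}{5}$ ($I{\left(U \right)} = \frac{1}{1 - 6} = \frac{1}{-5} = - \frac{1}{5}$)
$\left(M + \left(\left(I{\left(6 \right)} + 3 \left(-3\right)\right) - 9\right)\right)^{2} = \left(-73 + \left(\left(- \frac{1}{5} + 3 \left(-3\right)\right) - 9\right)\right)^{2} = \left(-73 - \frac{91}{5}\right)^{2} = \left(- \frac{456}{5}\right)^{2} = \frac{207936}{25}$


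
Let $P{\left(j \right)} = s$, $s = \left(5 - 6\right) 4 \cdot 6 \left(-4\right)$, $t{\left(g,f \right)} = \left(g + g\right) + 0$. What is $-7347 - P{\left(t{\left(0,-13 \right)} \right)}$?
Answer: $-7443$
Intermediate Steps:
$t{\left(g,f \right)} = 2 g$ ($t{\left(g,f \right)} = 2 g + 0 = 2 g$)
$s = 96$ ($s = - 24 \left(-4\right) = \left(-1\right) \left(-96\right) = 96$)
$P{\left(j \right)} = 96$
$-7347 - P{\left(t{\left(0,-13 \right)} \right)} = -7347 - 96 = -7443$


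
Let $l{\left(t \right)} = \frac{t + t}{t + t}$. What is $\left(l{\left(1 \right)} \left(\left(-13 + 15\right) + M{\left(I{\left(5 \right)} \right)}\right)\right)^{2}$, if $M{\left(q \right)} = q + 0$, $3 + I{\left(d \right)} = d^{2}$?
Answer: $576$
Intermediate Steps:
$l{\left(t \right)} = 1$ ($l{\left(t \right)} = \frac{2 t}{2 t} = 2 t \frac{1}{2 t} = 1$)
$I{\left(d \right)} = -3 + d^{2}$
$M{\left(q \right)} = q$
$\left(l{\left(1 \right)} \left(\left(-13 + 15\right) + M{\left(I{\left(5 \right)} \right)}\right)\right)^{2} = \left(1 \left(\left(-13 + 15\right) - \left(3 - 5^{2}\right)\right)\right)^{2} = \left(1 \left(2 + \left(-3 + 25\right)\right)\right)^{2} = \left(1 \left(2 + 22\right)\right)^{2} = \left(1 \cdot 24\right)^{2} = 24^{2} = 576$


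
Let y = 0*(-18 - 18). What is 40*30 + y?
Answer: 1200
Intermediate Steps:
y = 0 (y = 0*(-36) = 0)
40*30 + y = 40*30 + 0 = 1200 + 0 = 1200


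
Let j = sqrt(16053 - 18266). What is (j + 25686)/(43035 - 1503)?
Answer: 4281/6922 + I*sqrt(2213)/41532 ≈ 0.61846 + 0.0011327*I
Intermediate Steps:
j = I*sqrt(2213) (j = sqrt(-2213) = I*sqrt(2213) ≈ 47.043*I)
(j + 25686)/(43035 - 1503) = (I*sqrt(2213) + 25686)/(43035 - 1503) = (25686 + I*sqrt(2213))/41532 = (25686 + I*sqrt(2213))*(1/41532) = 4281/6922 + I*sqrt(2213)/41532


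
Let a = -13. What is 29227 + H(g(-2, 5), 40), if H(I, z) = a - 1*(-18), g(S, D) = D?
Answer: 29232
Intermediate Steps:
H(I, z) = 5 (H(I, z) = -13 - 1*(-18) = -13 + 18 = 5)
29227 + H(g(-2, 5), 40) = 29227 + 5 = 29232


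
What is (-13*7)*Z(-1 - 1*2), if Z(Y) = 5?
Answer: -455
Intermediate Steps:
(-13*7)*Z(-1 - 1*2) = -13*7*5 = -91*5 = -455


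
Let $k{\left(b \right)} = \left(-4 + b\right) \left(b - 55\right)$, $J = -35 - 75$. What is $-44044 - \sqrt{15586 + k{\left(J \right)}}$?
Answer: $-44044 - 2 \sqrt{8599} \approx -44229.0$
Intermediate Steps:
$J = -110$
$k{\left(b \right)} = \left(-55 + b\right) \left(-4 + b\right)$ ($k{\left(b \right)} = \left(-4 + b\right) \left(-55 + b\right) = \left(-55 + b\right) \left(-4 + b\right)$)
$-44044 - \sqrt{15586 + k{\left(J \right)}} = -44044 - \sqrt{15586 + \left(220 + \left(-110\right)^{2} - -6490\right)} = -44044 - \sqrt{15586 + \left(220 + 12100 + 6490\right)} = -44044 - \sqrt{15586 + 18810} = -44044 - \sqrt{34396} = -44044 - 2 \sqrt{8599}$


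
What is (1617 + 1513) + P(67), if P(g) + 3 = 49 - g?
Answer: 3109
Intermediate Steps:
P(g) = 46 - g (P(g) = -3 + (49 - g) = 46 - g)
(1617 + 1513) + P(67) = (1617 + 1513) + (46 - 1*67) = 3130 + (46 - 67) = 3130 - 21 = 3109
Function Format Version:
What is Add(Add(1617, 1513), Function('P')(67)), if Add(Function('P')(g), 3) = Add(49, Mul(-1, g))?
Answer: 3109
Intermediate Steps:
Function('P')(g) = Add(46, Mul(-1, g)) (Function('P')(g) = Add(-3, Add(49, Mul(-1, g))) = Add(46, Mul(-1, g)))
Add(Add(1617, 1513), Function('P')(67)) = Add(Add(1617, 1513), Add(46, Mul(-1, 67))) = Add(3130, Add(46, -67)) = Add(3130, -21) = 3109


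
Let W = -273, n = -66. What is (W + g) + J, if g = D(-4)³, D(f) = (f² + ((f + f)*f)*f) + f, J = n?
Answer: -1561235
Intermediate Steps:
J = -66
D(f) = f + f² + 2*f³ (D(f) = (f² + ((2*f)*f)*f) + f = (f² + (2*f²)*f) + f = (f² + 2*f³) + f = f + f² + 2*f³)
g = -1560896 (g = (-4*(1 - 4 + 2*(-4)²))³ = (-4*(1 - 4 + 2*16))³ = (-4*(1 - 4 + 32))³ = (-4*29)³ = (-116)³ = -1560896)
(W + g) + J = (-273 - 1560896) - 66 = -1561169 - 66 = -1561235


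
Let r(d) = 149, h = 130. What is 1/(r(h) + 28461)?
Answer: 1/28610 ≈ 3.4953e-5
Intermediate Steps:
1/(r(h) + 28461) = 1/(149 + 28461) = 1/28610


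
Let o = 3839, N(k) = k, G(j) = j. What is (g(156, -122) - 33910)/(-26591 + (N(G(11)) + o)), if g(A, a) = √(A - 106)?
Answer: 33910/22741 - 5*√2/22741 ≈ 1.4908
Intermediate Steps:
g(A, a) = √(-106 + A)
(g(156, -122) - 33910)/(-26591 + (N(G(11)) + o)) = (√(-106 + 156) - 33910)/(-26591 + (11 + 3839)) = (√50 - 33910)/(-26591 + 3850) = (5*√2 - 33910)/(-22741) = (-33910 + 5*√2)*(-1/22741) = 33910/22741 - 5*√2/22741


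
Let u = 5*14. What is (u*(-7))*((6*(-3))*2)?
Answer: 17640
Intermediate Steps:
u = 70
(u*(-7))*((6*(-3))*2) = (70*(-7))*((6*(-3))*2) = -(-8820)*2 = -490*(-36) = 17640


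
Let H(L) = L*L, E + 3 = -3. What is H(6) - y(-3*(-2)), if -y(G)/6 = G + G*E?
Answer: -144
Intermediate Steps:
E = -6 (E = -3 - 3 = -6)
H(L) = L²
y(G) = 30*G (y(G) = -6*(G + G*(-6)) = -6*(G - 6*G) = -(-30)*G = 30*G)
H(6) - y(-3*(-2)) = 6² - 30*(-3*(-2)) = 36 - 30*6 = 36 - 1*180 = 36 - 180 = -144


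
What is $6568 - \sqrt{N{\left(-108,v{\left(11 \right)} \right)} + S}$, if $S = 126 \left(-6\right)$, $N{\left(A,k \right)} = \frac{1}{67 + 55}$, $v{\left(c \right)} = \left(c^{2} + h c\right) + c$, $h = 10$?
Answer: $6568 - \frac{i \sqrt{11252182}}{122} \approx 6568.0 - 27.495 i$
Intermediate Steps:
$v{\left(c \right)} = c^{2} + 11 c$ ($v{\left(c \right)} = \left(c^{2} + 10 c\right) + c = c^{2} + 11 c$)
$N{\left(A,k \right)} = \frac{1}{122}$
$S = -756$
$6568 - \sqrt{N{\left(-108,v{\left(11 \right)} \right)} + S} = 6568 - \sqrt{\frac{1}{122} - 756} = 6568 - \sqrt{- \frac{92231}{122}} = 6568 - \frac{i \sqrt{11252182}}{122}$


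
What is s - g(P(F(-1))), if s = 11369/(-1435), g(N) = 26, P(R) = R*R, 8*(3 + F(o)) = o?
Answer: -48679/1435 ≈ -33.923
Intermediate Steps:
F(o) = -3 + o/8
P(R) = R²
s = -11369/1435 (s = 11369*(-1/1435) = -11369/1435 ≈ -7.9226)
s - g(P(F(-1))) = -11369/1435 - 1*26 = -11369/1435 - 26 = -48679/1435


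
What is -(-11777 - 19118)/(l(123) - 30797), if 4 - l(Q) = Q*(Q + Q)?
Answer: -30895/61051 ≈ -0.50605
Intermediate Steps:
l(Q) = 4 - 2*Q**2 (l(Q) = 4 - Q*(Q + Q) = 4 - Q*2*Q = 4 - 2*Q**2)
-(-11777 - 19118)/(l(123) - 30797) = -(-11777 - 19118)/((4 - 2*123**2) - 30797) = -(-30895)/((4 - 2*15129) - 30797) = -(-30895)/((4 - 30258) - 30797) = -(-30895)/(-30254 - 30797) = -(-30895)/(-61051) = -(-30895)*(-1)/61051 = -1*30895/61051 = -30895/61051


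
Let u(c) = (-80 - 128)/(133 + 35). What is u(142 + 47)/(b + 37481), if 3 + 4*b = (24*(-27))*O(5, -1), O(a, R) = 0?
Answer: -104/3148341 ≈ -3.3033e-5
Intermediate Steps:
b = -3/4 (b = -3/4 + ((24*(-27))*0)/4 = -3/4 + (-648*0)/4 = -3/4 + (1/4)*0 = -3/4 + 0 = -3/4 ≈ -0.75000)
u(c) = -26/21 (u(c) = -208/168 = -208*1/168 = -26/21)
u(142 + 47)/(b + 37481) = -26/(21*(-3/4 + 37481)) = -26/(21*149921/4) = -26/21*4/149921 = -104/3148341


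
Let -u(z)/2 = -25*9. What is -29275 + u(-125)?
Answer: -28825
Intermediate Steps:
u(z) = 450 (u(z) = -(-50)*9 = -2*(-225) = 450)
-29275 + u(-125) = -29275 + 450 = -28825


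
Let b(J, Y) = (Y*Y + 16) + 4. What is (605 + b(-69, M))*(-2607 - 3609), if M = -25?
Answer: -7770000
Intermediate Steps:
b(J, Y) = 20 + Y**2 (b(J, Y) = (Y**2 + 16) + 4 = (16 + Y**2) + 4 = 20 + Y**2)
(605 + b(-69, M))*(-2607 - 3609) = (605 + (20 + (-25)**2))*(-2607 - 3609) = (605 + (20 + 625))*(-6216) = (605 + 645)*(-6216) = 1250*(-6216) = -7770000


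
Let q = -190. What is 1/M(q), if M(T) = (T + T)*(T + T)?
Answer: 1/144400 ≈ 6.9252e-6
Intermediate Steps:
M(T) = 4*T² (M(T) = (2*T)*(2*T) = 4*T²)
1/M(q) = 1/(4*(-190)²) = 1/(4*36100) = 1/144400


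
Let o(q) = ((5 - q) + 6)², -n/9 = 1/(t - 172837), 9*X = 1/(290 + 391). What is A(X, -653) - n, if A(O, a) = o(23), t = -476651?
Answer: 31175421/216496 ≈ 144.00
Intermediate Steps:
X = 1/6129 (X = 1/(9*(290 + 391)) = (⅑)/681 = (⅑)*(1/681) = 1/6129 ≈ 0.00016316)
n = 3/216496 (n = -9/(-476651 - 172837) = -9/(-649488) = -9*(-1/649488) = 3/216496 ≈ 1.3857e-5)
o(q) = (11 - q)²
A(O, a) = 144 (A(O, a) = (-11 + 23)² = 12² = 144)
A(X, -653) - n = 144 - 1*3/216496 = 144 - 3/216496 = 31175421/216496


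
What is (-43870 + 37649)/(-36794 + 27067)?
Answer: 6221/9727 ≈ 0.63956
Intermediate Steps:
(-43870 + 37649)/(-36794 + 27067) = -6221/(-9727) = -6221*(-1/9727) = 6221/9727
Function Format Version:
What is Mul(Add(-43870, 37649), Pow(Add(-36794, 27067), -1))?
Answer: Rational(6221, 9727) ≈ 0.63956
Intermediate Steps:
Mul(Add(-43870, 37649), Pow(Add(-36794, 27067), -1)) = Mul(-6221, Pow(-9727, -1)) = Mul(-6221, Rational(-1, 9727)) = Rational(6221, 9727)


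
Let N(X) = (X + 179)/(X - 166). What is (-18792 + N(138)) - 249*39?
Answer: -798401/28 ≈ -28514.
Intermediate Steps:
N(X) = (179 + X)/(-166 + X)
(-18792 + N(138)) - 249*39 = (-18792 + (179 + 138)/(-166 + 138)) - 249*39 = (-18792 + 317/(-28)) - 9711 = (-18792 - 1/28*317) - 9711 = (-18792 - 317/28) - 9711 = -526493/28 - 9711 = -798401/28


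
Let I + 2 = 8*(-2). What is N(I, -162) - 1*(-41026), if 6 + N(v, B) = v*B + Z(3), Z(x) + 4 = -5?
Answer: 43927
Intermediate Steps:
I = -18 (I = -2 + 8*(-2) = -2 - 16 = -18)
Z(x) = -9 (Z(x) = -4 - 5 = -9)
N(v, B) = -15 + B*v (N(v, B) = -6 + (v*B - 9) = -6 + (B*v - 9) = -6 + (-9 + B*v) = -15 + B*v)
N(I, -162) - 1*(-41026) = (-15 - 162*(-18)) - 1*(-41026) = (-15 + 2916) + 41026 = 2901 + 41026 = 43927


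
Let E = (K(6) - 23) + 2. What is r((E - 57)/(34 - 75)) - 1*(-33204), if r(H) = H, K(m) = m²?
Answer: 1361406/41 ≈ 33205.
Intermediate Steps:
E = 15 (E = (6² - 23) + 2 = (36 - 23) + 2 = 13 + 2 = 15)
r((E - 57)/(34 - 75)) - 1*(-33204) = (15 - 57)/(34 - 75) - 1*(-33204) = -42/(-41) + 33204 = -42*(-1/41) + 33204 = 42/41 + 33204 = 1361406/41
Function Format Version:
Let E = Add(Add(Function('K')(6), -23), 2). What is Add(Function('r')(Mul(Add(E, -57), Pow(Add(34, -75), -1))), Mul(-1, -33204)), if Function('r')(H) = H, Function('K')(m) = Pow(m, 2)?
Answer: Rational(1361406, 41) ≈ 33205.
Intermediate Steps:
E = 15 (E = Add(Add(Pow(6, 2), -23), 2) = Add(Add(36, -23), 2) = Add(13, 2) = 15)
Add(Function('r')(Mul(Add(E, -57), Pow(Add(34, -75), -1))), Mul(-1, -33204)) = Add(Mul(Add(15, -57), Pow(Add(34, -75), -1)), Mul(-1, -33204)) = Add(Mul(-42, Pow(-41, -1)), 33204) = Add(Mul(-42, Rational(-1, 41)), 33204) = Add(Rational(42, 41), 33204) = Rational(1361406, 41)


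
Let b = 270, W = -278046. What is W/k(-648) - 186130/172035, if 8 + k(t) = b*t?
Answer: 1526684977/3010061988 ≈ 0.50719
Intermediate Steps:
k(t) = -8 + 270*t
W/k(-648) - 186130/172035 = -278046/(-8 + 270*(-648)) - 186130/172035 = -278046/(-8 - 174960) - 186130*1/172035 = -278046/(-174968) - 37226/34407 = -278046*(-1/174968) - 37226/34407 = 139023/87484 - 37226/34407 = 1526684977/3010061988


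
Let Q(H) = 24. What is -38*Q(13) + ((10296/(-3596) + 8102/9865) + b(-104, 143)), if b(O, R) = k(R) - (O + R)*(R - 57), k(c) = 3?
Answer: -37825099817/8868635 ≈ -4265.0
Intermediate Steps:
b(O, R) = 3 - (-57 + R)*(O + R) (b(O, R) = 3 - (O + R)*(R - 57) = 3 - (O + R)*(-57 + R) = 3 - (-57 + R)*(O + R))
-38*Q(13) + ((10296/(-3596) + 8102/9865) + b(-104, 143)) = -38*24 + ((10296/(-3596) + 8102/9865) + (3 - 1*143² + 57*(-104) + 57*143 - 1*(-104)*143)) = -912 + ((10296*(-1/3596) + 8102*(1/9865)) + (3 - 1*20449 - 5928 + 8151 + 14872)) = -912 + ((-2574/899 + 8102/9865) + (3 - 20449 - 5928 + 8151 + 14872)) = -912 + (-18108812/8868635 - 3351) = -912 - 29736904697/8868635 = -37825099817/8868635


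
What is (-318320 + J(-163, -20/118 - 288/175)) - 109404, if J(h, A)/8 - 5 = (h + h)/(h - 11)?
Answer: -37207204/87 ≈ -4.2767e+5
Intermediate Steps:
J(h, A) = 40 + 16*h/(-11 + h) (J(h, A) = 40 + 8*((h + h)/(h - 11)) = 40 + 8*((2*h)/(-11 + h)) = 40 + 8*(2*h/(-11 + h)) = 40 + 16*h/(-11 + h))
(-318320 + J(-163, -20/118 - 288/175)) - 109404 = (-318320 + 8*(-55 + 7*(-163))/(-11 - 163)) - 109404 = (-318320 + 8*(-55 - 1141)/(-174)) - 109404 = (-318320 + 8*(-1/174)*(-1196)) - 109404 = (-318320 + 4784/87) - 109404 = -27689056/87 - 109404 = -37207204/87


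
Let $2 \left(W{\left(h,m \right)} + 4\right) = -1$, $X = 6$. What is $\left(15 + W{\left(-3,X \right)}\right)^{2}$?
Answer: $\frac{441}{4} \approx 110.25$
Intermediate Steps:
$W{\left(h,m \right)} = - \frac{9}{2}$ ($W{\left(h,m \right)} = -4 + \frac{1}{2} \left(-1\right) = -4 - \frac{1}{2} = - \frac{9}{2}$)
$\left(15 + W{\left(-3,X \right)}\right)^{2} = \left(15 - \frac{9}{2}\right)^{2} = \left(\frac{21}{2}\right)^{2} = \frac{441}{4}$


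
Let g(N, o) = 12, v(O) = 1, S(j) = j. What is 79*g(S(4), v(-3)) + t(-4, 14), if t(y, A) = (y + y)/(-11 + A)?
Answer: 2836/3 ≈ 945.33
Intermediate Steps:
t(y, A) = 2*y/(-11 + A) (t(y, A) = (2*y)/(-11 + A) = 2*y/(-11 + A))
79*g(S(4), v(-3)) + t(-4, 14) = 79*12 + 2*(-4)/(-11 + 14) = 948 + 2*(-4)/3 = 948 + 2*(-4)*(1/3) = 948 - 8/3 = 2836/3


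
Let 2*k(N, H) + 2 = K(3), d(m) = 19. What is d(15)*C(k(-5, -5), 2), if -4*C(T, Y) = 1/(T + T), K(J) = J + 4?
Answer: -19/20 ≈ -0.95000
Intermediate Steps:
K(J) = 4 + J
k(N, H) = 5/2 (k(N, H) = -1 + (4 + 3)/2 = -1 + (½)*7 = -1 + 7/2 = 5/2)
C(T, Y) = -1/(8*T) (C(T, Y) = -1/(4*(T + T)) = -1/(2*T)/4 = -1/(8*T))
d(15)*C(k(-5, -5), 2) = 19*(-1/(8*5/2)) = 19*(-⅛*⅖) = 19*(-1/20) = -19/20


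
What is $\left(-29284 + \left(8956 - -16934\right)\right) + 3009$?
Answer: $-385$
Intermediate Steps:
$\left(-29284 + \left(8956 - -16934\right)\right) + 3009 = \left(-29284 + \left(8956 + 16934\right)\right) + 3009 = \left(-29284 + 25890\right) + 3009 = -3394 + 3009 = -385$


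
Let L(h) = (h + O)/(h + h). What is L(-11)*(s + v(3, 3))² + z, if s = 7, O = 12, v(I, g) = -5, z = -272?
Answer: -2994/11 ≈ -272.18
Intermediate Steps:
L(h) = (12 + h)/(2*h) (L(h) = (h + 12)/(h + h) = (12 + h)/((2*h)) = (12 + h)*(1/(2*h)) = (12 + h)/(2*h))
L(-11)*(s + v(3, 3))² + z = ((½)*(12 - 11)/(-11))*(7 - 5)² - 272 = ((½)*(-1/11)*1)*2² - 272 = -1/22*4 - 272 = -2/11 - 272 = -2994/11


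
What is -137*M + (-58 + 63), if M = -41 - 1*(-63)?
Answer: -3009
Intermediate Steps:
M = 22 (M = -41 + 63 = 22)
-137*M + (-58 + 63) = -137*22 + (-58 + 63) = -3014 + 5 = -3009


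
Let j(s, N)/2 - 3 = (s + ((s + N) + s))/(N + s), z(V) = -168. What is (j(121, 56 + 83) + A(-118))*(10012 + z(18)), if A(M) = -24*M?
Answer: 1818393524/65 ≈ 2.7975e+7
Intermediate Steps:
j(s, N) = 6 + 2*(N + 3*s)/(N + s) (j(s, N) = 6 + 2*((s + ((s + N) + s))/(N + s)) = 6 + 2*((s + ((N + s) + s))/(N + s)) = 6 + 2*((s + (N + 2*s))/(N + s)) = 6 + 2*((N + 3*s)/(N + s)) = 6 + 2*(N + 3*s)/(N + s))
(j(121, 56 + 83) + A(-118))*(10012 + z(18)) = (4*(2*(56 + 83) + 3*121)/((56 + 83) + 121) - 24*(-118))*(10012 - 168) = (4*(2*139 + 363)/(139 + 121) + 2832)*9844 = (4*(278 + 363)/260 + 2832)*9844 = (4*(1/260)*641 + 2832)*9844 = (641/65 + 2832)*9844 = (184721/65)*9844 = 1818393524/65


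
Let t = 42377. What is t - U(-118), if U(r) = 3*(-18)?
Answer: 42431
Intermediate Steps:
U(r) = -54
t - U(-118) = 42377 - 1*(-54) = 42377 + 54 = 42431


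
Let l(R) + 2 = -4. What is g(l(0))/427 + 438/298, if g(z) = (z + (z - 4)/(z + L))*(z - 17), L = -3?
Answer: 992405/572607 ≈ 1.7331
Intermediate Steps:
l(R) = -6 (l(R) = -2 - 4 = -6)
g(z) = (-17 + z)*(z + (-4 + z)/(-3 + z)) (g(z) = (z + (z - 4)/(z - 3))*(z - 17) = (z + (-4 + z)/(-3 + z))*(-17 + z) = (-17 + z)*(z + (-4 + z)/(-3 + z)))
g(l(0))/427 + 438/298 = ((68 + (-6)³ - 19*(-6)² + 30*(-6))/(-3 - 6))/427 + 438/298 = ((68 - 216 - 19*36 - 180)/(-9))*(1/427) + 438*(1/298) = -(68 - 216 - 684 - 180)/9*(1/427) + 219/149 = -⅑*(-1012)*(1/427) + 219/149 = (1012/9)*(1/427) + 219/149 = 1012/3843 + 219/149 = 992405/572607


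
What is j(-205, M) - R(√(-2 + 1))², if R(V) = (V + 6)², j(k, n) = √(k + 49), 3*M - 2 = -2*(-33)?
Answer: -(6 + I)⁴ + 2*I*√39 ≈ -1081.0 - 827.51*I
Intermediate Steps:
M = 68/3 (M = ⅔ + (-2*(-33))/3 = ⅔ + (⅓)*66 = ⅔ + 22 = 68/3 ≈ 22.667)
j(k, n) = √(49 + k)
R(V) = (6 + V)²
j(-205, M) - R(√(-2 + 1))² = √(49 - 205) - ((6 + √(-2 + 1))²)² = √(-156) - ((6 + √(-1))²)² = 2*I*√39 - ((6 + I)²)² = 2*I*√39 - (6 + I)⁴ = -(6 + I)⁴ + 2*I*√39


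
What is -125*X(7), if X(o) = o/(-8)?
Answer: 875/8 ≈ 109.38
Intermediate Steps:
X(o) = -o/8 (X(o) = o*(-⅛) = -o/8)
-125*X(7) = -(-125)*7/8 = -125*(-7/8) = 875/8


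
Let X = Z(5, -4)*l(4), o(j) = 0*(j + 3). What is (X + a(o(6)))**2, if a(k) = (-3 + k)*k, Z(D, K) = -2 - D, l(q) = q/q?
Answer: 49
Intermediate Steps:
o(j) = 0 (o(j) = 0*(3 + j) = 0)
l(q) = 1
a(k) = k*(-3 + k)
X = -7 (X = (-2 - 1*5)*1 = (-2 - 5)*1 = -7*1 = -7)
(X + a(o(6)))**2 = (-7 + 0*(-3 + 0))**2 = (-7 + 0*(-3))**2 = (-7 + 0)**2 = (-7)**2 = 49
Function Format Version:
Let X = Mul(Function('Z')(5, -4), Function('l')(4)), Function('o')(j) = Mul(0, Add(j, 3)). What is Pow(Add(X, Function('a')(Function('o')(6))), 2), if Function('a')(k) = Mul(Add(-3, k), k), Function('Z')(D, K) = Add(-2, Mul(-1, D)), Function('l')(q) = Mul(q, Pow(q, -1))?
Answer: 49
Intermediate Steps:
Function('o')(j) = 0 (Function('o')(j) = Mul(0, Add(3, j)) = 0)
Function('l')(q) = 1
Function('a')(k) = Mul(k, Add(-3, k))
X = -7 (X = Mul(Add(-2, Mul(-1, 5)), 1) = Mul(Add(-2, -5), 1) = Mul(-7, 1) = -7)
Pow(Add(X, Function('a')(Function('o')(6))), 2) = Pow(Add(-7, Mul(0, Add(-3, 0))), 2) = Pow(Add(-7, Mul(0, -3)), 2) = Pow(Add(-7, 0), 2) = Pow(-7, 2) = 49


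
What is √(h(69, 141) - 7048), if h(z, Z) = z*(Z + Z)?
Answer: √12410 ≈ 111.40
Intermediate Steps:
h(z, Z) = 2*Z*z (h(z, Z) = z*(2*Z) = 2*Z*z)
√(h(69, 141) - 7048) = √(2*141*69 - 7048) = √(19458 - 7048) = √12410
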